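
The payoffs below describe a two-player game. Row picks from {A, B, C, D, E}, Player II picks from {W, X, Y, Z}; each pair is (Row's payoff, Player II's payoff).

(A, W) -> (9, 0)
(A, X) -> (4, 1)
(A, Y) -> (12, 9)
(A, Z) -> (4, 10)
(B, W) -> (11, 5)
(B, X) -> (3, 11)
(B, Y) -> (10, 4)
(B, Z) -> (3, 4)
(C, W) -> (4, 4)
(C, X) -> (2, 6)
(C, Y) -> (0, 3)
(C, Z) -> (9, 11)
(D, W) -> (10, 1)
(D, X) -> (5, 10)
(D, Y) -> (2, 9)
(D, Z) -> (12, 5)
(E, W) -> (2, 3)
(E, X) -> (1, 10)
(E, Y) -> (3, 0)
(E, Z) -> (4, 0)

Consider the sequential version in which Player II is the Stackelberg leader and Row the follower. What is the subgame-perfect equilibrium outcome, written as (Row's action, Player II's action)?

(D, X)

Backward induction with Player II moving first.
- W: Row compares 9, 11, 4, 10, 2 and picks B; Player II would get 5.
- X: Row compares 4, 3, 2, 5, 1 and picks D; Player II would get 10.
- Y: Row compares 12, 10, 0, 2, 3 and picks A; Player II would get 9.
- Z: Row compares 4, 3, 9, 12, 4 and picks D; Player II would get 5.
Maximizing over 5, 10, 9, 5, Player II chooses X. Subgame-perfect outcome: (D, X) with payoffs (5, 10).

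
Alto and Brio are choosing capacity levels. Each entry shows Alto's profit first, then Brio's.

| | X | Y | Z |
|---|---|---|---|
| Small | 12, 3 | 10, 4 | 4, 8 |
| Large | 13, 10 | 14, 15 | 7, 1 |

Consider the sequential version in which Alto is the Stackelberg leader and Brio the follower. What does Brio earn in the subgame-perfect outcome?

15

Backward induction with Alto moving first.
- Small: BR = Z, leader payoff 4.
- Large: BR = Y, leader payoff 14.
Among 4, 14, the best is 14 at Large. Subgame-perfect outcome: (Large, Y) with payoffs (14, 15).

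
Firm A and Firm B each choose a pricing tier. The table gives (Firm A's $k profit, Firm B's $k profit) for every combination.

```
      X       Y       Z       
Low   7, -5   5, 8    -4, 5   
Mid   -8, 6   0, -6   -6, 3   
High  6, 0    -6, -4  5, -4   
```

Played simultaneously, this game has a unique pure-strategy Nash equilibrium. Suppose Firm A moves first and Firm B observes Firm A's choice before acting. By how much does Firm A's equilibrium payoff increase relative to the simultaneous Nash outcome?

Backward induction with Firm A moving first.
- Low: BR = Y, leader payoff 5.
- Mid: BR = X, leader payoff -8.
- High: BR = X, leader payoff 6.
Maximizing over 5, -8, 6, Firm A chooses High. Subgame-perfect outcome: (High, X) with payoffs (6, 0).
Now find the simultaneous Nash equilibrium.
Firm A's best replies: X→Low; Y→Low; Z→High.
Firm B's best replies: Low→Y; Mid→X; High→X.
The unique mutual best reply is (Low, Y), giving (5, 8).
Firm A's commitment gain: 6 − 5 = 1.

1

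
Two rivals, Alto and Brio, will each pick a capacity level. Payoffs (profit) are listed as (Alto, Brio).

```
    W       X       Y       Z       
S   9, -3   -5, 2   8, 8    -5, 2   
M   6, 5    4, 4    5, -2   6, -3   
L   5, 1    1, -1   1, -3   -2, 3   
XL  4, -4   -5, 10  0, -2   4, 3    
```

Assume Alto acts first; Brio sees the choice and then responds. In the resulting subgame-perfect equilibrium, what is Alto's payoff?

8

Work backward from Brio's decision.
- S: BR = Y, leader payoff 8.
- M: BR = W, leader payoff 6.
- L: BR = Z, leader payoff -2.
- XL: BR = X, leader payoff -5.
Among 8, 6, -2, -5, the best is 8 at S. Subgame-perfect outcome: (S, Y) with payoffs (8, 8).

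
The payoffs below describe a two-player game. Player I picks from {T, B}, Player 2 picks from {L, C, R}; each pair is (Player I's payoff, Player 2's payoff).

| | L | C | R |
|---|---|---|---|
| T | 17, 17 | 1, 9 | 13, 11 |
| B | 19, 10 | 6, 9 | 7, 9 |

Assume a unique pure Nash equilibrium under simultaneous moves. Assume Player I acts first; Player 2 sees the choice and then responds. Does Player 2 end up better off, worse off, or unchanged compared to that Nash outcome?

unchanged

Backward induction with Player I moving first.
- T: Player 2 compares 17, 9, 11 and picks L; Player I would get 17.
- B: Player 2 compares 10, 9, 9 and picks L; Player I would get 19.
Maximizing over 17, 19, Player I chooses B. Subgame-perfect outcome: (B, L) with payoffs (19, 10).
Now find the simultaneous Nash equilibrium.
Player I's best replies: L→B; C→B; R→T.
Player 2's best replies: T→L; B→L.
Only (B, L) has each player best-responding; Nash payoffs (19, 10).
Player 2 earns 10 sequentially versus 10 at the Nash outcome: unchanged.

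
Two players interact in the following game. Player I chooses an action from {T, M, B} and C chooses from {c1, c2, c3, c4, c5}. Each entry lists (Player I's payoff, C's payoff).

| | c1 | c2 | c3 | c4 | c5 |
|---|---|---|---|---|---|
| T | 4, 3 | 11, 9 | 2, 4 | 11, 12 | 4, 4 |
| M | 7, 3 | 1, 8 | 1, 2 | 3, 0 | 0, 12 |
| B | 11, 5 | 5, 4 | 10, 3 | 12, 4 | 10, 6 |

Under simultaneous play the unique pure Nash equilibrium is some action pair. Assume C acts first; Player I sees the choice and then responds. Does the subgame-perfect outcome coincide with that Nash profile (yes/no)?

Backward induction with C moving first.
- c1 → Player I plays B (best of 4, 7, 11); C gets 5.
- c2 → Player I plays T (best of 11, 1, 5); C gets 9.
- c3 → Player I plays B (best of 2, 1, 10); C gets 3.
- c4 → Player I plays B (best of 11, 3, 12); C gets 4.
- c5 → Player I plays B (best of 4, 0, 10); C gets 6.
Maximizing over 5, 9, 3, 4, 6, C chooses c2. Subgame-perfect outcome: (T, c2) with payoffs (11, 9).
Under simultaneous play:
Player I's best replies: c1→B; c2→T; c3→B; c4→B; c5→B.
C's best replies: T→c4; M→c5; B→c5.
The unique mutual best reply is (B, c5), giving (10, 6).
Sequential outcome (T, c2) differs from the Nash profile (B, c5).

no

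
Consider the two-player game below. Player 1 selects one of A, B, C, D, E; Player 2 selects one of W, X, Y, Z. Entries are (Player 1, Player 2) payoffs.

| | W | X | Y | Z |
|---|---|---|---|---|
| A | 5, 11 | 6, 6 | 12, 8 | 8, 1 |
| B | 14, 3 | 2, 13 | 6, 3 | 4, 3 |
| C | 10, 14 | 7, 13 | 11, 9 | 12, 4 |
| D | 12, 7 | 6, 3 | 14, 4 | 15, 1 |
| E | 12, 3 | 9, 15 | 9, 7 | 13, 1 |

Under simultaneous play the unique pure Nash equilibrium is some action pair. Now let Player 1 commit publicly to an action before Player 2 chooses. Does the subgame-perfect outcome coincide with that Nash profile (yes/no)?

Work backward from Player 2's decision.
- A: Player 2 compares 11, 6, 8, 1 and picks W; Player 1 would get 5.
- B: Player 2 compares 3, 13, 3, 3 and picks X; Player 1 would get 2.
- C: Player 2 compares 14, 13, 9, 4 and picks W; Player 1 would get 10.
- D: Player 2 compares 7, 3, 4, 1 and picks W; Player 1 would get 12.
- E: Player 2 compares 3, 15, 7, 1 and picks X; Player 1 would get 9.
Maximizing over 5, 2, 10, 12, 9, Player 1 chooses D. Subgame-perfect outcome: (D, W) with payoffs (12, 7).
For the simultaneous game, intersect best replies.
Player 1's best replies: W→B; X→E; Y→D; Z→D.
Player 2's best replies: A→W; B→X; C→W; D→W; E→X.
The unique mutual best reply is (E, X), giving (9, 15).
Sequential outcome (D, W) differs from the Nash profile (E, X).

no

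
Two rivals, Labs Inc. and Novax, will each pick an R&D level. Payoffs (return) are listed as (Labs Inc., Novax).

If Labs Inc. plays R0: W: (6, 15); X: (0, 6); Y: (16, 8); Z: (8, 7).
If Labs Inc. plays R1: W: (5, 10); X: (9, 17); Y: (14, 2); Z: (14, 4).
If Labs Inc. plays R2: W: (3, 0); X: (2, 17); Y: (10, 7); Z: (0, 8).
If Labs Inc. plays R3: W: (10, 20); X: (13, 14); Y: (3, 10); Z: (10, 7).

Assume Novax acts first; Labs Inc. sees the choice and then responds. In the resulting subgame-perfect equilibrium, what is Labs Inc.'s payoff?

10

Solve by backward induction (Novax leads).
- W: Labs Inc. compares 6, 5, 3, 10 and picks R3; Novax would get 20.
- X: Labs Inc. compares 0, 9, 2, 13 and picks R3; Novax would get 14.
- Y: Labs Inc. compares 16, 14, 10, 3 and picks R0; Novax would get 8.
- Z: Labs Inc. compares 8, 14, 0, 10 and picks R1; Novax would get 4.
Among 20, 14, 8, 4, the best is 20 at W. Subgame-perfect outcome: (R3, W) with payoffs (10, 20).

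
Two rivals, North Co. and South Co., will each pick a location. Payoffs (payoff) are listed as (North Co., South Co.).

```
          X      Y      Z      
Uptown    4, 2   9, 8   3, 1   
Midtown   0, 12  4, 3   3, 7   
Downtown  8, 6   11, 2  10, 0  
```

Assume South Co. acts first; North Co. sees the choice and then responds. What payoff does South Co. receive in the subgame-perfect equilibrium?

6

Backward induction with South Co. moving first.
- X → North Co. plays Downtown (best of 4, 0, 8); South Co. gets 6.
- Y → North Co. plays Downtown (best of 9, 4, 11); South Co. gets 2.
- Z → North Co. plays Downtown (best of 3, 3, 10); South Co. gets 0.
Among 6, 2, 0, the best is 6 at X. Subgame-perfect outcome: (Downtown, X) with payoffs (8, 6).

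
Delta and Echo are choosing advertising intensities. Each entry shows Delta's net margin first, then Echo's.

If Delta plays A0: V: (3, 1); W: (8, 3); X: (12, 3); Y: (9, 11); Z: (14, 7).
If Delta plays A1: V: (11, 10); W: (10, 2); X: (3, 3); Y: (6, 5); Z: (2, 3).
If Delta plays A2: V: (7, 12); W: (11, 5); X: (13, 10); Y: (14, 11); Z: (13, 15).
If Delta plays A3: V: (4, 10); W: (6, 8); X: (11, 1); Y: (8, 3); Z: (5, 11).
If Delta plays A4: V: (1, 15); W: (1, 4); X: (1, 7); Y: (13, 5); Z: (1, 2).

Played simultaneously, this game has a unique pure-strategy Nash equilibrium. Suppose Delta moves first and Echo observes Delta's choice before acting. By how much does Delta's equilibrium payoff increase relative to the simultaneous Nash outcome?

2

Solve by backward induction (Delta leads).
- A0 → Echo plays Y (best of 1, 3, 3, 11, 7); Delta gets 9.
- A1 → Echo plays V (best of 10, 2, 3, 5, 3); Delta gets 11.
- A2 → Echo plays Z (best of 12, 5, 10, 11, 15); Delta gets 13.
- A3 → Echo plays Z (best of 10, 8, 1, 3, 11); Delta gets 5.
- A4 → Echo plays V (best of 15, 4, 7, 5, 2); Delta gets 1.
Among 9, 11, 13, 5, 1, the best is 13 at A2. Subgame-perfect outcome: (A2, Z) with payoffs (13, 15).
For the simultaneous game, intersect best replies.
Delta's best replies: V→A1; W→A2; X→A2; Y→A2; Z→A0.
Echo's best replies: A0→Y; A1→V; A2→Z; A3→Z; A4→V.
The unique mutual best reply is (A1, V), giving (11, 10).
Delta's commitment gain: 13 − 11 = 2.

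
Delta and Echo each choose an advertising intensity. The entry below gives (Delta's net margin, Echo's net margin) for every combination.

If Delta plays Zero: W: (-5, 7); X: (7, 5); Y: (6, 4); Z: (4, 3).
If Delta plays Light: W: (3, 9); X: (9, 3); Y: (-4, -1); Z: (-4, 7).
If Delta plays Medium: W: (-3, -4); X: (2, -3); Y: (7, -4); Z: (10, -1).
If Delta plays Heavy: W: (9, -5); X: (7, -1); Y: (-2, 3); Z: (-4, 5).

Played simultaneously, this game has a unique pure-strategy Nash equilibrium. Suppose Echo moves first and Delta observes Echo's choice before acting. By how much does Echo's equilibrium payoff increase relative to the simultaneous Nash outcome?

4

Solve by backward induction (Echo leads).
- W → Delta plays Heavy (best of -5, 3, -3, 9); Echo gets -5.
- X → Delta plays Light (best of 7, 9, 2, 7); Echo gets 3.
- Y → Delta plays Medium (best of 6, -4, 7, -2); Echo gets -4.
- Z → Delta plays Medium (best of 4, -4, 10, -4); Echo gets -1.
Echo's induced payoffs are -5, 3, -4, -1, so Echo commits to X. Subgame-perfect outcome: (Light, X) with payoffs (9, 3).
For the simultaneous game, intersect best replies.
Delta's best replies: W→Heavy; X→Light; Y→Medium; Z→Medium.
Echo's best replies: Zero→W; Light→W; Medium→Z; Heavy→Z.
The unique mutual best reply is (Medium, Z), giving (10, -1).
Echo's commitment gain: 3 − -1 = 4.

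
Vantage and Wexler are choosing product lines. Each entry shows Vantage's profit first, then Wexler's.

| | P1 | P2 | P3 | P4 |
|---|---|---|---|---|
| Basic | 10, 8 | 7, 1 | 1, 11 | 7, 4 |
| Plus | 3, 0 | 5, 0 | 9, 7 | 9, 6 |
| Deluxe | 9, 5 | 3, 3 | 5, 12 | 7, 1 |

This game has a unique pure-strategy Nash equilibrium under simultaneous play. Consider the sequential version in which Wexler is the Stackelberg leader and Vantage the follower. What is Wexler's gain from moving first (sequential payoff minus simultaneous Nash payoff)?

Solve by backward induction (Wexler leads).
- P1 → Vantage plays Basic (best of 10, 3, 9); Wexler gets 8.
- P2 → Vantage plays Basic (best of 7, 5, 3); Wexler gets 1.
- P3 → Vantage plays Plus (best of 1, 9, 5); Wexler gets 7.
- P4 → Vantage plays Plus (best of 7, 9, 7); Wexler gets 6.
Among 8, 1, 7, 6, the best is 8 at P1. Subgame-perfect outcome: (Basic, P1) with payoffs (10, 8).
For the simultaneous game, intersect best replies.
Vantage's best replies: P1→Basic; P2→Basic; P3→Plus; P4→Plus.
Wexler's best replies: Basic→P3; Plus→P3; Deluxe→P3.
Only (Plus, P3) has each player best-responding; Nash payoffs (9, 7).
Wexler's commitment gain: 8 − 7 = 1.

1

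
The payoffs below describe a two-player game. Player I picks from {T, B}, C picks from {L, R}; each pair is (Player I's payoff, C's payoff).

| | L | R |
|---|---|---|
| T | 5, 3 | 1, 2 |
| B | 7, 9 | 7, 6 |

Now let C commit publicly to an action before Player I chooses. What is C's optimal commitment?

L

Work backward from Player I's decision.
- L → Player I plays B (best of 5, 7); C gets 9.
- R → Player I plays B (best of 1, 7); C gets 6.
C's induced payoffs are 9, 6, so C commits to L. Subgame-perfect outcome: (B, L) with payoffs (7, 9).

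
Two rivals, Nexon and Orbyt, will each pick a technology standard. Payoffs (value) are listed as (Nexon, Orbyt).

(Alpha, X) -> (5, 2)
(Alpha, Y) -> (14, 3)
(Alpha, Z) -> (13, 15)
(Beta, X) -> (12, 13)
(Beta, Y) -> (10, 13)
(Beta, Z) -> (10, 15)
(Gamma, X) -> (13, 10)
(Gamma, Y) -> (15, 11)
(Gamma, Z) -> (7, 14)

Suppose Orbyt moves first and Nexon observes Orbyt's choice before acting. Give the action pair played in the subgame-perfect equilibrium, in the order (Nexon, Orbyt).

(Alpha, Z)

Work backward from Nexon's decision.
- X: BR = Gamma, leader payoff 10.
- Y: BR = Gamma, leader payoff 11.
- Z: BR = Alpha, leader payoff 15.
Orbyt's induced payoffs are 10, 11, 15, so Orbyt commits to Z. Subgame-perfect outcome: (Alpha, Z) with payoffs (13, 15).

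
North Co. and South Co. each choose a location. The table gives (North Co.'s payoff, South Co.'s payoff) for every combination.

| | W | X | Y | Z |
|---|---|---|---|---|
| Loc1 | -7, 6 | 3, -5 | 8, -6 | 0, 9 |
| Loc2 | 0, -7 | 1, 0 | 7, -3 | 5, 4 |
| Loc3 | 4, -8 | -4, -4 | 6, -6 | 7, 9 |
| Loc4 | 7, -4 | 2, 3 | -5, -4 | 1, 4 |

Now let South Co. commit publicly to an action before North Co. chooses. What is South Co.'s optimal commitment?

Backward induction with South Co. moving first.
- W: North Co. compares -7, 0, 4, 7 and picks Loc4; South Co. would get -4.
- X: North Co. compares 3, 1, -4, 2 and picks Loc1; South Co. would get -5.
- Y: North Co. compares 8, 7, 6, -5 and picks Loc1; South Co. would get -6.
- Z: North Co. compares 0, 5, 7, 1 and picks Loc3; South Co. would get 9.
South Co.'s induced payoffs are -4, -5, -6, 9, so South Co. commits to Z. Subgame-perfect outcome: (Loc3, Z) with payoffs (7, 9).

Z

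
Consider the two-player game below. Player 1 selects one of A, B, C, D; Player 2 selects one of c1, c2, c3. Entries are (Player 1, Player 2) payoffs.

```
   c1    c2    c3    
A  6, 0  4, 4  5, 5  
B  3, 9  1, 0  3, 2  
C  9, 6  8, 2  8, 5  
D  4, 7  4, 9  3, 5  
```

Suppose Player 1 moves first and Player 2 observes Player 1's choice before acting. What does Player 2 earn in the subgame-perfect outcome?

Backward induction with Player 1 moving first.
- A: BR = c3, leader payoff 5.
- B: BR = c1, leader payoff 3.
- C: BR = c1, leader payoff 9.
- D: BR = c2, leader payoff 4.
Maximizing over 5, 3, 9, 4, Player 1 chooses C. Subgame-perfect outcome: (C, c1) with payoffs (9, 6).

6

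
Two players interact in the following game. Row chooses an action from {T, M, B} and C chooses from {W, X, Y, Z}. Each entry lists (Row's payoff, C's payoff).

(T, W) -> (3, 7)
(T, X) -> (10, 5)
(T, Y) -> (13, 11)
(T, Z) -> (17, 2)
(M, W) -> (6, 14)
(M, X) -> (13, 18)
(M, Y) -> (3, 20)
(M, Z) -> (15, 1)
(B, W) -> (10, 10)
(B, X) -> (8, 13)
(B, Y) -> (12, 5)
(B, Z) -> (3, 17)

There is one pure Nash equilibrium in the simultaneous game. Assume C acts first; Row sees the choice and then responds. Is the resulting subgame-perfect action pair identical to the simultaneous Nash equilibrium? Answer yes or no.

Work backward from Row's decision.
- W → Row plays B (best of 3, 6, 10); C gets 10.
- X → Row plays M (best of 10, 13, 8); C gets 18.
- Y → Row plays T (best of 13, 3, 12); C gets 11.
- Z → Row plays T (best of 17, 15, 3); C gets 2.
Among 10, 18, 11, 2, the best is 18 at X. Subgame-perfect outcome: (M, X) with payoffs (13, 18).
Under simultaneous play:
Row's best replies: W→B; X→M; Y→T; Z→T.
C's best replies: T→Y; M→Y; B→Z.
Only (T, Y) has each player best-responding; Nash payoffs (13, 11).
Sequential outcome (M, X) differs from the Nash profile (T, Y).

no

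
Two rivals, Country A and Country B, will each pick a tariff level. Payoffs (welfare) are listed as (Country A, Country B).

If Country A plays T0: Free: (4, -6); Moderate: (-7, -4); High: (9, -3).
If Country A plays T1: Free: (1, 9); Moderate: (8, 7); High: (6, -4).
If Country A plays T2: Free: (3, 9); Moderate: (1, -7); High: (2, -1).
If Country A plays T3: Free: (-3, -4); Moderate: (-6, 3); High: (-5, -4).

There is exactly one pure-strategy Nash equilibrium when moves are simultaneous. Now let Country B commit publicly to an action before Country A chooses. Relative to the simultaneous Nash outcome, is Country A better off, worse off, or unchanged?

Backward induction with Country B moving first.
- Free → Country A plays T0 (best of 4, 1, 3, -3); Country B gets -6.
- Moderate → Country A plays T1 (best of -7, 8, 1, -6); Country B gets 7.
- High → Country A plays T0 (best of 9, 6, 2, -5); Country B gets -3.
Country B's induced payoffs are -6, 7, -3, so Country B commits to Moderate. Subgame-perfect outcome: (T1, Moderate) with payoffs (8, 7).
Now find the simultaneous Nash equilibrium.
Country A's best replies: Free→T0; Moderate→T1; High→T0.
Country B's best replies: T0→High; T1→Free; T2→Free; T3→Moderate.
Only (T0, High) has each player best-responding; Nash payoffs (9, -3).
Country A earns 8 sequentially versus 9 at the Nash outcome: worse off.

worse off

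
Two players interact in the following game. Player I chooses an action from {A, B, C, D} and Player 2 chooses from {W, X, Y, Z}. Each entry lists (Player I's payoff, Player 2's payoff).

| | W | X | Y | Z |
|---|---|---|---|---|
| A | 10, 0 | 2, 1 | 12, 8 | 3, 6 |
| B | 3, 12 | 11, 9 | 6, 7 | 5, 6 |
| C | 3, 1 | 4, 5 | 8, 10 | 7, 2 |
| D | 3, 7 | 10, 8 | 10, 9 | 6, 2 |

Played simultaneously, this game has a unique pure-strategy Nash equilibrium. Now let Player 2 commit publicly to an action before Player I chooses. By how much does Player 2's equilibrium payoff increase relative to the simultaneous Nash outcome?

1

Backward induction with Player 2 moving first.
- W → Player I plays A (best of 10, 3, 3, 3); Player 2 gets 0.
- X → Player I plays B (best of 2, 11, 4, 10); Player 2 gets 9.
- Y → Player I plays A (best of 12, 6, 8, 10); Player 2 gets 8.
- Z → Player I plays C (best of 3, 5, 7, 6); Player 2 gets 2.
Maximizing over 0, 9, 8, 2, Player 2 chooses X. Subgame-perfect outcome: (B, X) with payoffs (11, 9).
For the simultaneous game, intersect best replies.
Player I's best replies: W→A; X→B; Y→A; Z→C.
Player 2's best replies: A→Y; B→W; C→Y; D→Y.
Only (A, Y) has each player best-responding; Nash payoffs (12, 8).
Player 2's commitment gain: 9 − 8 = 1.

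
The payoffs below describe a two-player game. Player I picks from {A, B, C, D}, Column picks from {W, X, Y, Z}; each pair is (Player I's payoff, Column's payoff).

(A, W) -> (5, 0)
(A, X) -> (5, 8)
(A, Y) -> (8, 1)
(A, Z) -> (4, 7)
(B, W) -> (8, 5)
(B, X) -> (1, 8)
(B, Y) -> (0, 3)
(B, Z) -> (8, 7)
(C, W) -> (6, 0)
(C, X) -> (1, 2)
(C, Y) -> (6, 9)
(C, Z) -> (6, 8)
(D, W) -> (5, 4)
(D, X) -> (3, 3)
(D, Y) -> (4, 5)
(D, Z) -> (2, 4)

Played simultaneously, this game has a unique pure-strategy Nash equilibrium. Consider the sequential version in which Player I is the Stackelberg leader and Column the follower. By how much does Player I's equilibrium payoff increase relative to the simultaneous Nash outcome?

Work backward from Column's decision.
- A: BR = X, leader payoff 5.
- B: BR = X, leader payoff 1.
- C: BR = Y, leader payoff 6.
- D: BR = Y, leader payoff 4.
Player I's induced payoffs are 5, 1, 6, 4, so Player I commits to C. Subgame-perfect outcome: (C, Y) with payoffs (6, 9).
Now find the simultaneous Nash equilibrium.
Player I's best replies: W→B; X→A; Y→A; Z→B.
Column's best replies: A→X; B→X; C→Y; D→Y.
Only (A, X) has each player best-responding; Nash payoffs (5, 8).
Player I's commitment gain: 6 − 5 = 1.

1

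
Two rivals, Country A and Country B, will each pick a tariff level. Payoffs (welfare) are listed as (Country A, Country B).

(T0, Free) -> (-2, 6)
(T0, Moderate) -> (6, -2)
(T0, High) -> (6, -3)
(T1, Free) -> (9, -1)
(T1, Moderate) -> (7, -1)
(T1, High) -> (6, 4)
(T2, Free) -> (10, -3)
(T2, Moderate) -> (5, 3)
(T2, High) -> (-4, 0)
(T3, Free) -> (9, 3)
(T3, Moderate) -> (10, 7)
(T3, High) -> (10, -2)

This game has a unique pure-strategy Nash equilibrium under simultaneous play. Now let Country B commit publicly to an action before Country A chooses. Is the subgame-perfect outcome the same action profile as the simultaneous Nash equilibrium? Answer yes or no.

Country A best-responds to each possible Country B move:
- Free: Country A compares -2, 9, 10, 9 and picks T2; Country B would get -3.
- Moderate: Country A compares 6, 7, 5, 10 and picks T3; Country B would get 7.
- High: Country A compares 6, 6, -4, 10 and picks T3; Country B would get -2.
Maximizing over -3, 7, -2, Country B chooses Moderate. Subgame-perfect outcome: (T3, Moderate) with payoffs (10, 7).
For the simultaneous game, intersect best replies.
Country A's best replies: Free→T2; Moderate→T3; High→T3.
Country B's best replies: T0→Free; T1→High; T2→Moderate; T3→Moderate.
Only (T3, Moderate) has each player best-responding; Nash payoffs (10, 7).
Sequential outcome (T3, Moderate) coincides with the Nash profile (T3, Moderate).

yes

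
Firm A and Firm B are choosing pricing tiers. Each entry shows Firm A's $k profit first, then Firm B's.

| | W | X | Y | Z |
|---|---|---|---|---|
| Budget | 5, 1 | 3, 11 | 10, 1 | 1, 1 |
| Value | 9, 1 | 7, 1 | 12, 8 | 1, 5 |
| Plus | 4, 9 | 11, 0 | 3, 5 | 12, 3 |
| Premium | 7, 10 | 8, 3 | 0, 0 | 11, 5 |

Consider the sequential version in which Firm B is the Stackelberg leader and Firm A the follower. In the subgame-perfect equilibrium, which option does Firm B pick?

Y

Work backward from Firm A's decision.
- W → Firm A plays Value (best of 5, 9, 4, 7); Firm B gets 1.
- X → Firm A plays Plus (best of 3, 7, 11, 8); Firm B gets 0.
- Y → Firm A plays Value (best of 10, 12, 3, 0); Firm B gets 8.
- Z → Firm A plays Plus (best of 1, 1, 12, 11); Firm B gets 3.
Firm B's induced payoffs are 1, 0, 8, 3, so Firm B commits to Y. Subgame-perfect outcome: (Value, Y) with payoffs (12, 8).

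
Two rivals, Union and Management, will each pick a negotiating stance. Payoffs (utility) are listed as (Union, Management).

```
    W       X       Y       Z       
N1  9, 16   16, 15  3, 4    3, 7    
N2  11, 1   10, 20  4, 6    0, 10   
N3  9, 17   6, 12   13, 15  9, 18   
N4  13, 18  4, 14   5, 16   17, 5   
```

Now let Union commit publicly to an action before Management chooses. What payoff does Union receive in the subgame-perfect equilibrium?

13

Work backward from Management's decision.
- N1 → Management plays W (best of 16, 15, 4, 7); Union gets 9.
- N2 → Management plays X (best of 1, 20, 6, 10); Union gets 10.
- N3 → Management plays Z (best of 17, 12, 15, 18); Union gets 9.
- N4 → Management plays W (best of 18, 14, 16, 5); Union gets 13.
Maximizing over 9, 10, 9, 13, Union chooses N4. Subgame-perfect outcome: (N4, W) with payoffs (13, 18).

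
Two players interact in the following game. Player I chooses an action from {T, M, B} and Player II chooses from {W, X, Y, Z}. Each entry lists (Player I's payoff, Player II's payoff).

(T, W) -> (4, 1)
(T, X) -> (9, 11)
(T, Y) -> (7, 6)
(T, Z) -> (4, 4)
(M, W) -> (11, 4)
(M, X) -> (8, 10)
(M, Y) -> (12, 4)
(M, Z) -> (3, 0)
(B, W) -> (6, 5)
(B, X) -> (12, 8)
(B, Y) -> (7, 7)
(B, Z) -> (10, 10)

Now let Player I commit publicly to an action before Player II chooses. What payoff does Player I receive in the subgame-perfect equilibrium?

10

Work backward from Player II's decision.
- T → Player II plays X (best of 1, 11, 6, 4); Player I gets 9.
- M → Player II plays X (best of 4, 10, 4, 0); Player I gets 8.
- B → Player II plays Z (best of 5, 8, 7, 10); Player I gets 10.
Player I's induced payoffs are 9, 8, 10, so Player I commits to B. Subgame-perfect outcome: (B, Z) with payoffs (10, 10).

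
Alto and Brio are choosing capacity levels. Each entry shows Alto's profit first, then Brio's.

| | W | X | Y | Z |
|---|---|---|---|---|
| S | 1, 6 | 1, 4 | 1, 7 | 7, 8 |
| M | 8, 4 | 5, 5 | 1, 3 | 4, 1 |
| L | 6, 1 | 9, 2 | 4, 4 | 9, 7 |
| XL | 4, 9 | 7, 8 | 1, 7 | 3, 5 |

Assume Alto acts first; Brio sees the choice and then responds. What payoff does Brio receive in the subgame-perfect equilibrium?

7

Brio best-responds to each possible Alto move:
- S: Brio compares 6, 4, 7, 8 and picks Z; Alto would get 7.
- M: Brio compares 4, 5, 3, 1 and picks X; Alto would get 5.
- L: Brio compares 1, 2, 4, 7 and picks Z; Alto would get 9.
- XL: Brio compares 9, 8, 7, 5 and picks W; Alto would get 4.
Alto's induced payoffs are 7, 5, 9, 4, so Alto commits to L. Subgame-perfect outcome: (L, Z) with payoffs (9, 7).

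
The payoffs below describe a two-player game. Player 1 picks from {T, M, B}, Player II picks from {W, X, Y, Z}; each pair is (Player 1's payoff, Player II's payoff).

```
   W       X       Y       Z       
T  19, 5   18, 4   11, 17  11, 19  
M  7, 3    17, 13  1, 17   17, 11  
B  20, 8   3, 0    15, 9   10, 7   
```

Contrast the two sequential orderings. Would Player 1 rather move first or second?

If Player 1 leads: Player II's best replies are T→Z, M→Y, B→Y; Player 1's induced payoffs 11, 1, 15; outcome (B, Y), payoffs (15, 9).
If Player II leads: Player 1's best replies are W→B, X→T, Y→B, Z→M; Player II's induced payoffs 8, 4, 9, 11; outcome (M, Z), payoffs (17, 11).
Player 1 gets 15 moving first and 17 moving second, so Player 1 prefers to move second.

second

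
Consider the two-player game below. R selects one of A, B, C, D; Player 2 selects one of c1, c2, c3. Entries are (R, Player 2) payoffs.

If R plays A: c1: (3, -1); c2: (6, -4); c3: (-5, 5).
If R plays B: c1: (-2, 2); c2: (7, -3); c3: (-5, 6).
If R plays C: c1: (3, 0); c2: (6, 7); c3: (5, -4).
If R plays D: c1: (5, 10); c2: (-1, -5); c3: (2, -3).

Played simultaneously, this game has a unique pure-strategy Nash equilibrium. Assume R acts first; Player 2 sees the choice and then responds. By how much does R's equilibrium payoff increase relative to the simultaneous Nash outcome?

Player 2 best-responds to each possible R move:
- A: Player 2 compares -1, -4, 5 and picks c3; R would get -5.
- B: Player 2 compares 2, -3, 6 and picks c3; R would get -5.
- C: Player 2 compares 0, 7, -4 and picks c2; R would get 6.
- D: Player 2 compares 10, -5, -3 and picks c1; R would get 5.
Maximizing over -5, -5, 6, 5, R chooses C. Subgame-perfect outcome: (C, c2) with payoffs (6, 7).
For the simultaneous game, intersect best replies.
R's best replies: c1→D; c2→B; c3→C.
Player 2's best replies: A→c3; B→c3; C→c2; D→c1.
The unique mutual best reply is (D, c1), giving (5, 10).
R's commitment gain: 6 − 5 = 1.

1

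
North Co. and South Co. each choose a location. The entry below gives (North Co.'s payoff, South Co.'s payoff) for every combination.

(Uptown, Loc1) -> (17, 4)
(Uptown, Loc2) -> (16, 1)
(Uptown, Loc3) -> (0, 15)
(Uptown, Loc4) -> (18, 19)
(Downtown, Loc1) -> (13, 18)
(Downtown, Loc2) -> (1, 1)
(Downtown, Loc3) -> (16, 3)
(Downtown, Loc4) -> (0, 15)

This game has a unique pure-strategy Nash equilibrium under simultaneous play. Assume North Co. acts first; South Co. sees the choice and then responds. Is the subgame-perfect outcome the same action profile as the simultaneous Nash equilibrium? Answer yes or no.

yes

South Co. best-responds to each possible North Co. move:
- Uptown: BR = Loc4, leader payoff 18.
- Downtown: BR = Loc1, leader payoff 13.
Maximizing over 18, 13, North Co. chooses Uptown. Subgame-perfect outcome: (Uptown, Loc4) with payoffs (18, 19).
Under simultaneous play:
North Co.'s best replies: Loc1→Uptown; Loc2→Uptown; Loc3→Downtown; Loc4→Uptown.
South Co.'s best replies: Uptown→Loc4; Downtown→Loc1.
Only (Uptown, Loc4) has each player best-responding; Nash payoffs (18, 19).
Sequential outcome (Uptown, Loc4) coincides with the Nash profile (Uptown, Loc4).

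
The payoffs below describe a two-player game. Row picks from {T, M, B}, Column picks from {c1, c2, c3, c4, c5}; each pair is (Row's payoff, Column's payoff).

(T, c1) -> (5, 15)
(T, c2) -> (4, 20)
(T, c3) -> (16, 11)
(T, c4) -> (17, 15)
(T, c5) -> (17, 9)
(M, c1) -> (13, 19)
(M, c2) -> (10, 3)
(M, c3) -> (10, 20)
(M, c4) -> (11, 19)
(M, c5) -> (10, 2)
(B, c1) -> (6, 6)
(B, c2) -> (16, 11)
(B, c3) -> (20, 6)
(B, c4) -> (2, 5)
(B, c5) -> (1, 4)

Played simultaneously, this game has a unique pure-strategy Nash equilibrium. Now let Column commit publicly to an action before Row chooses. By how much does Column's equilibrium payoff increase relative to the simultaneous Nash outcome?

8

Work backward from Row's decision.
- c1 → Row plays M (best of 5, 13, 6); Column gets 19.
- c2 → Row plays B (best of 4, 10, 16); Column gets 11.
- c3 → Row plays B (best of 16, 10, 20); Column gets 6.
- c4 → Row plays T (best of 17, 11, 2); Column gets 15.
- c5 → Row plays T (best of 17, 10, 1); Column gets 9.
Maximizing over 19, 11, 6, 15, 9, Column chooses c1. Subgame-perfect outcome: (M, c1) with payoffs (13, 19).
Now find the simultaneous Nash equilibrium.
Row's best replies: c1→M; c2→B; c3→B; c4→T; c5→T.
Column's best replies: T→c2; M→c3; B→c2.
Only (B, c2) has each player best-responding; Nash payoffs (16, 11).
Column's commitment gain: 19 − 11 = 8.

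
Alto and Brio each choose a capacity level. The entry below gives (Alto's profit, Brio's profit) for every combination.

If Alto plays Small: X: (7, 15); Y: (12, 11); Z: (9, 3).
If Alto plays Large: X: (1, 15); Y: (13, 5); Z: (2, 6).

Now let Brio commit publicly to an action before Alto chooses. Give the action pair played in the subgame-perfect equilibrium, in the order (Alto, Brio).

Work backward from Alto's decision.
- X → Alto plays Small (best of 7, 1); Brio gets 15.
- Y → Alto plays Large (best of 12, 13); Brio gets 5.
- Z → Alto plays Small (best of 9, 2); Brio gets 3.
Maximizing over 15, 5, 3, Brio chooses X. Subgame-perfect outcome: (Small, X) with payoffs (7, 15).

(Small, X)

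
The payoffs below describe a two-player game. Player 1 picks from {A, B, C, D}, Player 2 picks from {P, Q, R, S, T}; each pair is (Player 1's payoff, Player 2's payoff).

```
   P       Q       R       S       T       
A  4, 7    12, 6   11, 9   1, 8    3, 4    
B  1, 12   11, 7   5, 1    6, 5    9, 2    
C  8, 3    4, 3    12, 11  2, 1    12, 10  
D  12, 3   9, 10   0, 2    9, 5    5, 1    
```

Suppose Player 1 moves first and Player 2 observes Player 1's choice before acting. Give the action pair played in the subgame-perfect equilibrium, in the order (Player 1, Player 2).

Backward induction with Player 1 moving first.
- A: Player 2 compares 7, 6, 9, 8, 4 and picks R; Player 1 would get 11.
- B: Player 2 compares 12, 7, 1, 5, 2 and picks P; Player 1 would get 1.
- C: Player 2 compares 3, 3, 11, 1, 10 and picks R; Player 1 would get 12.
- D: Player 2 compares 3, 10, 2, 5, 1 and picks Q; Player 1 would get 9.
Player 1's induced payoffs are 11, 1, 12, 9, so Player 1 commits to C. Subgame-perfect outcome: (C, R) with payoffs (12, 11).

(C, R)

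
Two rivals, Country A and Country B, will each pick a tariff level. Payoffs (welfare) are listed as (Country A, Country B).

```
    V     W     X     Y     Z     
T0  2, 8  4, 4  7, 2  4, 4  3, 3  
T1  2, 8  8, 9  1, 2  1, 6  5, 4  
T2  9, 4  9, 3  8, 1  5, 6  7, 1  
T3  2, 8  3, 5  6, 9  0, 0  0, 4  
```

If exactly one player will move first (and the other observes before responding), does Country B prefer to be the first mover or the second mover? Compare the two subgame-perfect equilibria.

If Country A leads: Country B's best replies are T0→V, T1→W, T2→Y, T3→X; Country A's induced payoffs 2, 8, 5, 6; outcome (T1, W), payoffs (8, 9).
If Country B leads: Country A's best replies are V→T2, W→T2, X→T2, Y→T2, Z→T2; Country B's induced payoffs 4, 3, 1, 6, 1; outcome (T2, Y), payoffs (5, 6).
Country B gets 6 moving first and 9 moving second, so Country B prefers to move second.

second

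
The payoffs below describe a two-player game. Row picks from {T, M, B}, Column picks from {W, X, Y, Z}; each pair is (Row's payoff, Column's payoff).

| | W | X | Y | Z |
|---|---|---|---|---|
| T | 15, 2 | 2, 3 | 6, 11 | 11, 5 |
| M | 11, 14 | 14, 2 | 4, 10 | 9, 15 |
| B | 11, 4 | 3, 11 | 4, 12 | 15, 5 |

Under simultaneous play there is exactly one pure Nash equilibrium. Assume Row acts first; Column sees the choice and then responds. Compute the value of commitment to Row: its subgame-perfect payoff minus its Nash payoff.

Solve by backward induction (Row leads).
- T → Column plays Y (best of 2, 3, 11, 5); Row gets 6.
- M → Column plays Z (best of 14, 2, 10, 15); Row gets 9.
- B → Column plays Y (best of 4, 11, 12, 5); Row gets 4.
Among 6, 9, 4, the best is 9 at M. Subgame-perfect outcome: (M, Z) with payoffs (9, 15).
Under simultaneous play:
Row's best replies: W→T; X→M; Y→T; Z→B.
Column's best replies: T→Y; M→Z; B→Y.
Only (T, Y) has each player best-responding; Nash payoffs (6, 11).
Row's commitment gain: 9 − 6 = 3.

3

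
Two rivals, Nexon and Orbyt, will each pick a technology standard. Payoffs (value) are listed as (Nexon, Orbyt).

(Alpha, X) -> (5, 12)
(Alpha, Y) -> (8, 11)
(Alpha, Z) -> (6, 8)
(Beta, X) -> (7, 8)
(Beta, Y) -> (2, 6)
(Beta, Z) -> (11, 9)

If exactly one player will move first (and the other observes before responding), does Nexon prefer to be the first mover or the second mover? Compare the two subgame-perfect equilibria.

first

If Nexon leads: Orbyt's best replies are Alpha→X, Beta→Z; Nexon's induced payoffs 5, 11; outcome (Beta, Z), payoffs (11, 9).
If Orbyt leads: Nexon's best replies are X→Beta, Y→Alpha, Z→Beta; Orbyt's induced payoffs 8, 11, 9; outcome (Alpha, Y), payoffs (8, 11).
Nexon gets 11 moving first and 8 moving second, so Nexon prefers to move first.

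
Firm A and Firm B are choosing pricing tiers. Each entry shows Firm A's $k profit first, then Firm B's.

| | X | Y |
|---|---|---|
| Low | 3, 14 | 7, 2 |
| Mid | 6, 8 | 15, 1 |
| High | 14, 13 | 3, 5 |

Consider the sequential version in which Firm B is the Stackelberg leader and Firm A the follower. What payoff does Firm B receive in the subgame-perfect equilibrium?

Solve by backward induction (Firm B leads).
- X → Firm A plays High (best of 3, 6, 14); Firm B gets 13.
- Y → Firm A plays Mid (best of 7, 15, 3); Firm B gets 1.
Maximizing over 13, 1, Firm B chooses X. Subgame-perfect outcome: (High, X) with payoffs (14, 13).

13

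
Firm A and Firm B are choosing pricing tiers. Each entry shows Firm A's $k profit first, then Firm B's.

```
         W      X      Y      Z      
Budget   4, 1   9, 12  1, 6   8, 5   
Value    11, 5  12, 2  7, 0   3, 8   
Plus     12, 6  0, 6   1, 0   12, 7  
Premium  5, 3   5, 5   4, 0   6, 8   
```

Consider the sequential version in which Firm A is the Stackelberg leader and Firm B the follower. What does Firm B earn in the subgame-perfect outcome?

Work backward from Firm B's decision.
- Budget: BR = X, leader payoff 9.
- Value: BR = Z, leader payoff 3.
- Plus: BR = Z, leader payoff 12.
- Premium: BR = Z, leader payoff 6.
Maximizing over 9, 3, 12, 6, Firm A chooses Plus. Subgame-perfect outcome: (Plus, Z) with payoffs (12, 7).

7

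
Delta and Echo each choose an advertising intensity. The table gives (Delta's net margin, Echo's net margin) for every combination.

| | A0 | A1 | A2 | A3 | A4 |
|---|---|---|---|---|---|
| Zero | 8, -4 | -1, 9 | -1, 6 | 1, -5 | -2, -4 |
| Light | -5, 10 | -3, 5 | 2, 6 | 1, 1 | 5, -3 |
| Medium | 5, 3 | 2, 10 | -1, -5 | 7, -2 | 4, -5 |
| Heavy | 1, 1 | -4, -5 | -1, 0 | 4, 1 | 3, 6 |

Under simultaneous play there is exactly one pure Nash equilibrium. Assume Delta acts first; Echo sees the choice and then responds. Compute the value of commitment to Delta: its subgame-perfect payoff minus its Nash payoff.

Echo best-responds to each possible Delta move:
- Zero: Echo compares -4, 9, 6, -5, -4 and picks A1; Delta would get -1.
- Light: Echo compares 10, 5, 6, 1, -3 and picks A0; Delta would get -5.
- Medium: Echo compares 3, 10, -5, -2, -5 and picks A1; Delta would get 2.
- Heavy: Echo compares 1, -5, 0, 1, 6 and picks A4; Delta would get 3.
Maximizing over -1, -5, 2, 3, Delta chooses Heavy. Subgame-perfect outcome: (Heavy, A4) with payoffs (3, 6).
For the simultaneous game, intersect best replies.
Delta's best replies: A0→Zero; A1→Medium; A2→Light; A3→Medium; A4→Light.
Echo's best replies: Zero→A1; Light→A0; Medium→A1; Heavy→A4.
The unique mutual best reply is (Medium, A1), giving (2, 10).
Delta's commitment gain: 3 − 2 = 1.

1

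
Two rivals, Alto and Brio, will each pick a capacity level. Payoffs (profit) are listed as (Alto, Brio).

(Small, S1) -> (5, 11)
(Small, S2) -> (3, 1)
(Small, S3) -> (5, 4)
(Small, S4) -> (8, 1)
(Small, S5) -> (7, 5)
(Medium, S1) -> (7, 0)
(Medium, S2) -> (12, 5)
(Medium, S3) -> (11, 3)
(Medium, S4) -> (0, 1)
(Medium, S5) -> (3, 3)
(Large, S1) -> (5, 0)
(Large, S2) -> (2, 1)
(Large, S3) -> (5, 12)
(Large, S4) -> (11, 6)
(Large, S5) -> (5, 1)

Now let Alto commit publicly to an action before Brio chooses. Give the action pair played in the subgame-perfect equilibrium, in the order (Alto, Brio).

Brio best-responds to each possible Alto move:
- Small: Brio compares 11, 1, 4, 1, 5 and picks S1; Alto would get 5.
- Medium: Brio compares 0, 5, 3, 1, 3 and picks S2; Alto would get 12.
- Large: Brio compares 0, 1, 12, 6, 1 and picks S3; Alto would get 5.
Maximizing over 5, 12, 5, Alto chooses Medium. Subgame-perfect outcome: (Medium, S2) with payoffs (12, 5).

(Medium, S2)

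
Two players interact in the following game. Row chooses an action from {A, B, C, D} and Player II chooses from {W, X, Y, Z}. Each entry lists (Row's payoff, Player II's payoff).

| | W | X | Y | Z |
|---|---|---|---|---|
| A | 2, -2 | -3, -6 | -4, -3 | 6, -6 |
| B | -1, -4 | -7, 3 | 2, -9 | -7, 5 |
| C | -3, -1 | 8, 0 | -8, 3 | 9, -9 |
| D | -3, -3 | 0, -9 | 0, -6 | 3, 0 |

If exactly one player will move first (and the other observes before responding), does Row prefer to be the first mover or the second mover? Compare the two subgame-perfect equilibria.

second

If Row leads: Player II's best replies are A→W, B→Z, C→Y, D→Z; Row's induced payoffs 2, -7, -8, 3; outcome (D, Z), payoffs (3, 0).
If Player II leads: Row's best replies are W→A, X→C, Y→B, Z→C; Player II's induced payoffs -2, 0, -9, -9; outcome (C, X), payoffs (8, 0).
Row gets 3 moving first and 8 moving second, so Row prefers to move second.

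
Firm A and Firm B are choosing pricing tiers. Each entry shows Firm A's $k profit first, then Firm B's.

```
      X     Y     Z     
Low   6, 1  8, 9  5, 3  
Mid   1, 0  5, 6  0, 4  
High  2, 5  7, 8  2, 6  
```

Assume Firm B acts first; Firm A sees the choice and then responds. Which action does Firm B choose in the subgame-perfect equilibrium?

Backward induction with Firm B moving first.
- X: Firm A compares 6, 1, 2 and picks Low; Firm B would get 1.
- Y: Firm A compares 8, 5, 7 and picks Low; Firm B would get 9.
- Z: Firm A compares 5, 0, 2 and picks Low; Firm B would get 3.
Among 1, 9, 3, the best is 9 at Y. Subgame-perfect outcome: (Low, Y) with payoffs (8, 9).

Y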